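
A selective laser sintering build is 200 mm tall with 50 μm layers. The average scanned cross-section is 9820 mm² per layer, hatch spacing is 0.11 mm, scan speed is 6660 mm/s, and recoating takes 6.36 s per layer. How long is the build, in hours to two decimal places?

21.96 hours

Layer count = ceil(200 / 0.05) = 4000.
Scan path per layer = 9820 / 0.11, so 89272.7 mm.
Scan time per layer: 89272.7 / 6660 → 13.4043 s.
Per-layer time = 13.4043 + 6.36 = 19.7643 s.
Total: 4000 × 19.7643 s = 79057.2 s → 21.96 hours.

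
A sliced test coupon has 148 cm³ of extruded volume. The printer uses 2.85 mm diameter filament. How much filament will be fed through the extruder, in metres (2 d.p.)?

23.20 m

A = π r² = π × 1.425² = 6.3794 mm².
L = 148000 mm³ / 6.3794 mm² = 23199.67 mm, i.e. 23.20 m.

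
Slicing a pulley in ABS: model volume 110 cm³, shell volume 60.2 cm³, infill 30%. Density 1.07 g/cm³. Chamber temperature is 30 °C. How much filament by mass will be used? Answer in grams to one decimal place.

Interior volume = 110 − 60.2, so 49.8 cm³.
Infill deposited = 0.30 × 49.8, so 14.94 cm³.
Total extruded: 60.2 + 14.94 → 75.14 cm³.
Mass = 75.14 × 1.07, so 80.3998 g.

80.4 g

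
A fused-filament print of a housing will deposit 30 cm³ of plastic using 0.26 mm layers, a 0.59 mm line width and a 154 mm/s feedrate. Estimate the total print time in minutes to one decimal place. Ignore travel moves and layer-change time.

21.2 minutes

Bead cross-section: 0.26 × 0.59 → 0.1534 mm².
Path length: 30000 mm³ / 0.1534 mm² → 195567.1 mm.
Time extruding = 195567.1 / 154 = 1269.9 s.
In the requested units: 1269.9 s = 21.2 minutes.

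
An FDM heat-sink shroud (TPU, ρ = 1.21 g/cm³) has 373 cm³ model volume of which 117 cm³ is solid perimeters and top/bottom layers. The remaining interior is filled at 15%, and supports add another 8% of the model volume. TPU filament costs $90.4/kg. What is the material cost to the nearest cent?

Volume inside the shell: 373 − 117 → 256 cm³.
Infill deposited = 0.15 × 256, so 38.4 cm³.
Support = 0.08 × 373, so 29.84 cm³.
Deposited volume = 117 + 38.4 + 29.84 = 185.24 cm³.
Mass = 185.24 × 1.21 = 224.1404 g.
At $90.4/kg: 224.1404/1000 × 90.4 = $20.26.

$20.26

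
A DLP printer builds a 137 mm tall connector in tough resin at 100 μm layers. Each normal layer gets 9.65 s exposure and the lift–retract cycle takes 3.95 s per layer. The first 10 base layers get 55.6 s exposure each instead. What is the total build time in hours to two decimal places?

5.30 hours

Layer count = ceil(137 / 0.1) = 1370.
Base layers: 10 × (55.6 + 3.95) → 595.5 s.
Regular layers = 1360 × (9.65 + 3.95), so 18496 s.
Sum: 595.5 + 18496 = 19091.5 s → 5.30 hours.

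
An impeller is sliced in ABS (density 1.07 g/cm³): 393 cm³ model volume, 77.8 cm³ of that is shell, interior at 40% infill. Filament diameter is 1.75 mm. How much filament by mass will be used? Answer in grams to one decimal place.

218.2 g

Interior volume = 393 − 77.8, so 315.2 cm³.
Deposited infill: 0.40 × 315.2 → 126.08 cm³.
Total printed volume = 77.8 + 126.08 = 203.88 cm³.
Mass = 203.88 × 1.07 = 218.1516 g.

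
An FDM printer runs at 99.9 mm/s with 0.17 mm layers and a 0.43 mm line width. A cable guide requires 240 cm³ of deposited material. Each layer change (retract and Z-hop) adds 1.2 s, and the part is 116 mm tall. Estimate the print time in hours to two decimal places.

9.36 hours

Line area = 0.17 × 0.43 = 0.0731 mm².
Total extruded path = 240000/0.0731 = 3283173.7 mm.
Print-move time = 3283173.7 / 99.9, so 32864.6 s.
Number of layers: 116 / 0.17 → 683 (rounded up).
Layer-change overhead = 683 × 1.2 = 819.6 s.
Altogether 32864.6 + 819.6 = 33684.2 s, i.e. 9.36 hours.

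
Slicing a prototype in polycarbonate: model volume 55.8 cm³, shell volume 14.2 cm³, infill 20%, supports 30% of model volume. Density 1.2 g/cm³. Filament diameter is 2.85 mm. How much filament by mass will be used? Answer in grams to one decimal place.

47.1 g

Infill region = 55.8 − 14.2, so 41.6 cm³.
Infill deposited = 0.20 × 41.6, so 8.32 cm³.
Support = 0.30 × 55.8 = 16.74 cm³.
Total printed volume = 14.2 + 8.32 + 16.74, so 39.26 cm³.
Mass = 39.26 × 1.2 = 47.112 g.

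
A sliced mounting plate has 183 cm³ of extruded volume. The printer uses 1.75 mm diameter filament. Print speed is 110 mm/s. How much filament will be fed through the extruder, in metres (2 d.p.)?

A = π r² = π × 0.875² = 2.4053 mm².
L = 183000 mm³ / 2.4053 mm² = 76081.99 mm, i.e. 76.08 m.

76.08 m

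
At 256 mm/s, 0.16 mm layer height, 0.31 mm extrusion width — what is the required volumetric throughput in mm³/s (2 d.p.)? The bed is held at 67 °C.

12.70

A = 0.16 × 0.31 = 0.0496 mm².
Q = v·A = 256 × 0.0496 = 12.70 mm³/s.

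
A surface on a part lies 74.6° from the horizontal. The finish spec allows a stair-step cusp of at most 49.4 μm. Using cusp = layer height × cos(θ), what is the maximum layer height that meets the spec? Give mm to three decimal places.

Layer height = cusp / cos(74.6°) = 0.0494 / 0.2656 = 0.186 mm.

0.186 mm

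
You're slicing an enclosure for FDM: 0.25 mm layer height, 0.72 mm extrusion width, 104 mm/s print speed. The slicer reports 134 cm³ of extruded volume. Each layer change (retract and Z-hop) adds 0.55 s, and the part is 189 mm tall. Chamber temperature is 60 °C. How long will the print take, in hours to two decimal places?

Line area: 0.25 × 0.72 → 0.18 mm².
Toolpath length = 134 cm³ / 0.18 mm² = 134000 / 0.18 = 744444.4 mm.
Print-move time = 744444.4 / 104, so 7158.1 s.
Number of layers: 189 / 0.25 → 756 (rounded up).
Layer-change overhead = 756 × 0.55, so 415.8 s.
Total = 7158.1 + 415.8 = 7573.9 s = 2.10 hours.

2.10 hours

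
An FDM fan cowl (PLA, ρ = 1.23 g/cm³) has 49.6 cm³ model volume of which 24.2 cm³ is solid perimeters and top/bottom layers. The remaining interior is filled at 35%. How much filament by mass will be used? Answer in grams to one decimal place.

Volume inside the shell = 49.6 − 24.2 = 25.4 cm³.
Deposited infill = 0.35 × 25.4, so 8.89 cm³.
Total printed volume = 24.2 + 8.89 = 33.09 cm³.
Mass = 33.09 × 1.23, so 40.7007 g.

40.7 g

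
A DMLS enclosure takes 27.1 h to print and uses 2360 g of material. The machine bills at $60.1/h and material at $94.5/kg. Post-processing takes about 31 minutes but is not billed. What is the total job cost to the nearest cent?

$1851.73

Machine cost = 60.1 × 27.1, so $1628.71.
Feedstock cost = 94.5 × 2360/1000 = $223.02.
Job cost: 1628.71 + 223.02 = $1851.73.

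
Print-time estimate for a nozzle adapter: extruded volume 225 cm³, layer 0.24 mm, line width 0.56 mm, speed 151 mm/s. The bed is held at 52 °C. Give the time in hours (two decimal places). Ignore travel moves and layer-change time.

3.08 hours

Line area = 0.24 × 0.56 = 0.1344 mm².
Toolpath length = 225 cm³ / 0.1344 mm² = 225000 / 0.1344 = 1674107.1 mm.
Time extruding: 1674107.1 / 151 → 11086.8 s.
That's 11086.8 s → 3.08 hours.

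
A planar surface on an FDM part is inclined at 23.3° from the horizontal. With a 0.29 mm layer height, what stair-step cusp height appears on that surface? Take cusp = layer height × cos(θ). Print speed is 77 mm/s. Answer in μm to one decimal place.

266.3 μm

h_c = t·cos θ = 0.29 × 0.9184 = 0.266336 mm (266.3 μm).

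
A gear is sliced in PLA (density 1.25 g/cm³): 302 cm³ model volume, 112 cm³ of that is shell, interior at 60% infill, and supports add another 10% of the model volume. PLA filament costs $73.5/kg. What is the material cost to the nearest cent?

$23.54

Volume inside the shell = 302 − 112 = 190 cm³.
Infill deposited = 0.60 × 190, so 114 cm³.
Support: 0.10 × 302 → 30.2 cm³.
Total extruded: 112 + 114 + 30.2 → 256.2 cm³.
Mass = 256.2 × 1.25 = 320.25 g.
At $73.5/kg: 320.25/1000 × 73.5 = $23.54.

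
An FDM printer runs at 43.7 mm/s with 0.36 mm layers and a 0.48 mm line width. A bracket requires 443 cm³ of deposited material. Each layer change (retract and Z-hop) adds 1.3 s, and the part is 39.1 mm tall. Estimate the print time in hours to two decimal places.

16.34 hours

Line area = 0.36 × 0.48 = 0.1728 mm².
Total extruded path = 443000/0.1728 = 2563657.4 mm.
Print-move time = 2563657.4 / 43.7, so 58664.9 s.
Number of layers: 39.1 / 0.36 → 109 (rounded up).
Layer-change overhead: 109 × 1.3 → 141.7 s.
Altogether 58664.9 + 141.7 = 58806.6 s, i.e. 16.34 hours.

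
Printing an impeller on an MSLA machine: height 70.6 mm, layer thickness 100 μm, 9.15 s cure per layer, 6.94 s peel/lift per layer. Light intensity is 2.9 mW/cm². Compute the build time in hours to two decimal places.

3.16 hours

Layers = ⌈70.6/0.1⌉ = 706.
Each layer takes = 9.15 + 6.94 = 16.09 s.
Total = 706 × 16.09 = 11359.54 s = 3.16 hours.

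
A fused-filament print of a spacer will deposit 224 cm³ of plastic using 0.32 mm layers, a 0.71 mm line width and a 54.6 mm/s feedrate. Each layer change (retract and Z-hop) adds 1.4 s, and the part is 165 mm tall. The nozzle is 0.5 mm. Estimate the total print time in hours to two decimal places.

Line area = 0.32 × 0.71 = 0.2272 mm².
Total extruded path = 224000/0.2272 = 985915.5 mm.
Time extruding: 985915.5 / 54.6 → 18057.1 s.
Number of layers: 165 / 0.32 → 516 (rounded up).
Non-print overhead = 516 × 1.4, so 722.4 s.
Altogether 18057.1 + 722.4 = 18779.5 s, i.e. 5.22 hours.

5.22 hours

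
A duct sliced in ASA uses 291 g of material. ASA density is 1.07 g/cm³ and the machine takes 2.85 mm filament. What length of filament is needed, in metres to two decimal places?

42.63 m

Volume = 291 g / 1.07 g·cm⁻³ = 271.9626 cm³ = 271962.6 mm³.
A = π r² = π × 1.425² = 6.3794 mm².
L = V/A = 271962.6/6.3794 = 42631.38 mm → 42.63 m.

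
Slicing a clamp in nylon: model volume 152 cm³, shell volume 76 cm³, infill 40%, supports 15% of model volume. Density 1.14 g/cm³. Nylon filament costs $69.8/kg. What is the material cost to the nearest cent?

Volume inside the shell = 152 − 76 = 76 cm³.
Deposited infill = 0.40 × 76, so 30.4 cm³.
Support = 0.15 × 152, so 22.8 cm³.
Deposited volume: 76 + 30.4 + 22.8 → 129.2 cm³.
Mass: 129.2 × 1.14 → 147.288 g.
Cost = 147.288 g / 1000 × $69.8/kg = $10.28.

$10.28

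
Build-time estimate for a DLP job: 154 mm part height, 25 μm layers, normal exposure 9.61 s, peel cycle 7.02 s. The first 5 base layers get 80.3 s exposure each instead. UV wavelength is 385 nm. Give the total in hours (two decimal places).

28.55 hours

Layer count = ceil(154 / 0.025) = 6160.
Bottom layers = 5 × (80.3 + 7.02) = 436.6 s.
Regular layers = 6155 × (9.61 + 7.02), so 102357.65 s.
Sum: 436.6 + 102357.65 = 102794.25 s → 28.55 hours.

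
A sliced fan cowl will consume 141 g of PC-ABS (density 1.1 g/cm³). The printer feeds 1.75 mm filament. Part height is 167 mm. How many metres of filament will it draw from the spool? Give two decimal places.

Extruded volume: 141/1.1 = 128.1818 cm³ (128181.8 mm³).
A = π r² = π × 0.875² = 2.4053 mm².
Length = 128181.8 / 2.4053 = 53291.4 mm = 53.29 m.

53.29 m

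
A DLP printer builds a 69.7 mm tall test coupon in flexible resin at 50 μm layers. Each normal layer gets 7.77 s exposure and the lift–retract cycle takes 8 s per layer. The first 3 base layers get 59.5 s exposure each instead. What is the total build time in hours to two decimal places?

6.15 hours

Layers = ⌈69.7/0.05⌉ = 1394.
Bottom layers = 3 × (59.5 + 8), so 202.5 s.
Remaining layers = 1391 × (7.77 + 8) = 21936.07 s.
Sum: 202.5 + 21936.07 = 22138.57 s → 6.15 hours.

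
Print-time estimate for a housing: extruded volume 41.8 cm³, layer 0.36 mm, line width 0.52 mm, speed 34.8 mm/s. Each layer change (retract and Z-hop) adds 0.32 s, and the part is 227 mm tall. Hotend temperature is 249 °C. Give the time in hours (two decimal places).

1.84 hours

Bead cross-section = 0.36 × 0.52, so 0.1872 mm².
Path length: 41800 mm³ / 0.1872 mm² → 223290.6 mm.
Time extruding = 223290.6 / 34.8, so 6416.4 s.
Layer count = ceil(227 / 0.36) = 631.
Non-print overhead = 631 × 0.32, so 201.92 s.
Total = 6416.4 + 201.92 = 6618.32 s = 1.84 hours.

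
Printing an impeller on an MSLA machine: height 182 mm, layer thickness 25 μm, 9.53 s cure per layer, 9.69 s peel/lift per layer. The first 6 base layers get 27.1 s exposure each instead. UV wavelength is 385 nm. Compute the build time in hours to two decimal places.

Number of layers: 182 / 0.025 → 7280 (rounded up).
Base layers: 6 × (27.1 + 9.69) → 220.74 s.
Regular layers = 7274 × (9.53 + 9.69), so 139806.28 s.
Sum: 220.74 + 139806.28 = 140027.02 s → 38.90 hours.

38.90 hours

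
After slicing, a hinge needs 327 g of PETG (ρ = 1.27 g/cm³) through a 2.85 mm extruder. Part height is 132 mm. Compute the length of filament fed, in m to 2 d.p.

40.36 m

Extruded volume: 327/1.27 = 257.4803 cm³ (257480.3 mm³).
Filament cross-section = π × (2.85/2)² = 6.3794 mm².
Length = 257480.3 / 6.3794 = 40361.21 mm = 40.36 m.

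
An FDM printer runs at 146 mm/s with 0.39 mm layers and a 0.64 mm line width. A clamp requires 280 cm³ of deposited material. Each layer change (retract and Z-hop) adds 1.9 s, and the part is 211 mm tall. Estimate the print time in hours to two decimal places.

2.42 hours

Line area = 0.39 × 0.64, so 0.2496 mm².
Total extruded path = 280000/0.2496 = 1121794.9 mm.
Time extruding = 1121794.9 / 146 = 7683.5 s.
Number of layers: 211 / 0.39 → 542 (rounded up).
Z-hop total = 542 × 1.9 = 1029.8 s.
Total = 7683.5 + 1029.8 = 8713.3 s = 2.42 hours.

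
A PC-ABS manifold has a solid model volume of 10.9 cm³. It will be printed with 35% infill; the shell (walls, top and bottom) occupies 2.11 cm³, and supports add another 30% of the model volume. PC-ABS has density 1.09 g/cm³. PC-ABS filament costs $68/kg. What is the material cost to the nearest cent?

$0.63

Interior volume = 10.9 − 2.11, so 8.79 cm³.
Deposited infill: 0.35 × 8.79 → 3.0765 cm³.
Support: 0.30 × 10.9 → 3.27 cm³.
Total extruded = 2.11 + 3.0765 + 3.27 = 8.4565 cm³.
Mass: 8.4565 × 1.09 → 9.217585 g.
At $68/kg: 9.217585/1000 × 68 = $0.63.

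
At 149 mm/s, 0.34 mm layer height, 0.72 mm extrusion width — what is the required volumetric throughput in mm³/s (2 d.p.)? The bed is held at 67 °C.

Extrusion cross-section = 0.34 × 0.72, so 0.2448 mm².
Volumetric flow = 149 × 0.2448 = 36.48 mm³/s.

36.48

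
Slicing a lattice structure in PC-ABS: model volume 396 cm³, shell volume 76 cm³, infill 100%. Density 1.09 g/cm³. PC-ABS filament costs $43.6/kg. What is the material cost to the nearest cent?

Infill region: 396 − 76 → 320 cm³.
Infill deposited: 1.00 × 320 → 320 cm³.
Total printed volume = 76 + 320, so 396 cm³.
Mass = 396 × 1.09 = 431.64 g.
At $43.6/kg: 431.64/1000 × 43.6 = $18.82.

$18.82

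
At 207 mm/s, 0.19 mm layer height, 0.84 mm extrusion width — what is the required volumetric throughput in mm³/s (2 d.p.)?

33.04

A = 0.19 × 0.84, so 0.1596 mm².
Volumetric flow = 207 × 0.1596 = 33.04 mm³/s.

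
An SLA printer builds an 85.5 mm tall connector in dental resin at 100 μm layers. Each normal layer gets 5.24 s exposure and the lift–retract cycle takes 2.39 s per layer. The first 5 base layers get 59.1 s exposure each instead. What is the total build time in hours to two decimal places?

Layers = ⌈85.5/0.1⌉ = 855.
Base layers: 5 × (59.1 + 2.39) → 307.45 s.
Normal layers: 850 × (5.24 + 2.39) → 6485.5 s.
Total = 307.45 + 6485.5 = 6792.95 s = 1.89 hours.

1.89 hours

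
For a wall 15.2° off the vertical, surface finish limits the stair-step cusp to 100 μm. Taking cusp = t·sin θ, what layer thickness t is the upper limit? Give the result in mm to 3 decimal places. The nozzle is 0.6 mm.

0.381 mm

sin(15.2°) = 0.2622; t_max = 0.1/0.2622 = 0.381 mm.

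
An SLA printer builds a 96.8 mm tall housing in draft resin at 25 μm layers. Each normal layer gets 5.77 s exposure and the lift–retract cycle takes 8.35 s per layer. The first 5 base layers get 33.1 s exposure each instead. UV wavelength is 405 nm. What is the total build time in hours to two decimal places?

Layer count = ceil(96.8 / 0.025) = 3872.
Base layers: 5 × (33.1 + 8.35) → 207.25 s.
Remaining layers = 3867 × (5.77 + 8.35), so 54602.04 s.
Sum: 207.25 + 54602.04 = 54809.29 s → 15.22 hours.

15.22 hours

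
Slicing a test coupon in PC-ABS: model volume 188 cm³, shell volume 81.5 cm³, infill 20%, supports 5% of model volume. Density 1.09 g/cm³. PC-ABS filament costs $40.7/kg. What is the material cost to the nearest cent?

Interior volume: 188 − 81.5 → 106.5 cm³.
Deposited infill: 0.20 × 106.5 → 21.3 cm³.
Support: 0.05 × 188 → 9.4 cm³.
Total extruded: 81.5 + 21.3 + 9.4 → 112.2 cm³.
Mass = 112.2 × 1.09 = 122.298 g.
At $40.7/kg: 122.298/1000 × 40.7 = $4.98.

$4.98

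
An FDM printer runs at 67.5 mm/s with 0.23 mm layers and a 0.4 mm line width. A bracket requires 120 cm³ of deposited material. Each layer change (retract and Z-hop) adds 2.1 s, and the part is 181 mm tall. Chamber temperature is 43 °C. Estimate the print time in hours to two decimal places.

5.83 hours

Extrusion cross-section = 0.23 × 0.4 = 0.092 mm².
Toolpath length = 120 cm³ / 0.092 mm² = 120000 / 0.092 = 1304347.8 mm.
Extrusion time: 1304347.8 / 67.5 → 19323.7 s.
Layer count = ceil(181 / 0.23) = 787.
Layer-change overhead = 787 × 2.1 = 1652.7 s.
Total = 19323.7 + 1652.7 = 20976.4 s = 5.83 hours.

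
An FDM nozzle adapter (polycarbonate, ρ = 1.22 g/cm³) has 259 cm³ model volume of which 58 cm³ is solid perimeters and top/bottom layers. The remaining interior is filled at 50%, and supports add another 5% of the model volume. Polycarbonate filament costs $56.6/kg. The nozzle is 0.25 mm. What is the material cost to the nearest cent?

Volume inside the shell = 259 − 58, so 201 cm³.
Infill volume = 0.50 × 201, so 100.5 cm³.
Support: 0.05 × 259 → 12.95 cm³.
Deposited volume = 58 + 100.5 + 12.95 = 171.45 cm³.
Mass: 171.45 × 1.22 → 209.169 g.
Cost = 209.169 g / 1000 × $56.6/kg = $11.84.

$11.84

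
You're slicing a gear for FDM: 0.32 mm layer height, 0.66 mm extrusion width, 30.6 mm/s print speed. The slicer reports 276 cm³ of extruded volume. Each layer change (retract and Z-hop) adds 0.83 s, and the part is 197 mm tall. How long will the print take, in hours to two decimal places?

12.00 hours

Line area = 0.32 × 0.66, so 0.2112 mm².
Toolpath length = 276 cm³ / 0.2112 mm² = 276000 / 0.2112 = 1306818.2 mm.
Print-move time = 1306818.2 / 30.6 = 42706.5 s.
Number of layers: 197 / 0.32 → 616 (rounded up).
Non-print overhead = 616 × 0.83, so 511.28 s.
Altogether 42706.5 + 511.28 = 43217.78 s, i.e. 12.00 hours.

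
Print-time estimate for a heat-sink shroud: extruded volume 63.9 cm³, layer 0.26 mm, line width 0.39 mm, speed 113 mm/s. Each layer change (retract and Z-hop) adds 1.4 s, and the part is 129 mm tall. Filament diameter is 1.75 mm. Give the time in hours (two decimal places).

1.74 hours

Extrusion cross-section = 0.26 × 0.39 = 0.1014 mm².
Path length: 63900 mm³ / 0.1014 mm² → 630177.5 mm.
Print-move time: 630177.5 / 113 → 5576.8 s.
Layer count = ceil(129 / 0.26) = 497.
Non-print overhead = 497 × 1.4, so 695.8 s.
Altogether 5576.8 + 695.8 = 6272.6 s, i.e. 1.74 hours.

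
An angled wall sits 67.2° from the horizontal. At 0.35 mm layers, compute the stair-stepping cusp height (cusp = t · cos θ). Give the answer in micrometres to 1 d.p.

cos(67.2°) = 0.3875, so cusp = 0.35 × 0.3875 = 0.135625 mm → 135.6 μm.

135.6 μm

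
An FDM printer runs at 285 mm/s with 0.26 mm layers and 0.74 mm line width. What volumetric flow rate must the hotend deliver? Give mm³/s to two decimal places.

Extrusion cross-section = 0.26 × 0.74, so 0.1924 mm².
Volumetric flow = 285 × 0.1924 = 54.83 mm³/s.

54.83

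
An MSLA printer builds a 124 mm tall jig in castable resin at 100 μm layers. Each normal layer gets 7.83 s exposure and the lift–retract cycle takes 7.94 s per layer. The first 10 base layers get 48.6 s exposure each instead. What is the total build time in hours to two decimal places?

Layer count = ceil(124 / 0.1) = 1240.
Bottom layers = 10 × (48.6 + 7.94), so 565.4 s.
Regular layers = 1230 × (7.83 + 7.94), so 19397.1 s.
Total = 565.4 + 19397.1 = 19962.5 s = 5.55 hours.

5.55 hours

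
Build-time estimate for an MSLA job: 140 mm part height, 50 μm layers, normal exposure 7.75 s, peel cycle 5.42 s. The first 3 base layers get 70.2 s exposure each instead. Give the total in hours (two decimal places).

10.30 hours

Layers = ⌈140/0.05⌉ = 2800.
Bottom layers = 3 × (70.2 + 5.42), so 226.86 s.
Remaining layers = 2797 × (7.75 + 5.42) = 36836.49 s.
Total = 226.86 + 36836.49 = 37063.35 s = 10.30 hours.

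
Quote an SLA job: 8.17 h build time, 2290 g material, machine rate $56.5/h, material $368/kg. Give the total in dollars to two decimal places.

$1304.33

Machine cost = 56.5 × 8.17, so $461.605.
Material cost = 368 × 2290/1000, so $842.72.
Job cost: 461.605 + 842.72 = 1304.325 ≈ $1304.33.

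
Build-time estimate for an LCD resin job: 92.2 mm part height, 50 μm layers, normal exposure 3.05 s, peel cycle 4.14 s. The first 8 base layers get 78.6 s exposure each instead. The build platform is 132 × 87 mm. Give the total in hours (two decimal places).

3.85 hours

Layer count = ceil(92.2 / 0.05) = 1844.
Burn-in layers = 8 × (78.6 + 4.14), so 661.92 s.
Remaining layers: 1836 × (3.05 + 4.14) → 13200.84 s.
Sum: 661.92 + 13200.84 = 13862.76 s → 3.85 hours.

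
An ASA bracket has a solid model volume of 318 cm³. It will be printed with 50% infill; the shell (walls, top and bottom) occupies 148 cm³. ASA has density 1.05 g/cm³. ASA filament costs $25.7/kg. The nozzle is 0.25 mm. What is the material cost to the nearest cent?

Volume inside the shell = 318 − 148, so 170 cm³.
Infill deposited = 0.50 × 170, so 85 cm³.
Total extruded: 148 + 85 → 233 cm³.
Mass: 233 × 1.05 → 244.65 g.
Cost = 244.65 g / 1000 × $25.7/kg = $6.29.

$6.29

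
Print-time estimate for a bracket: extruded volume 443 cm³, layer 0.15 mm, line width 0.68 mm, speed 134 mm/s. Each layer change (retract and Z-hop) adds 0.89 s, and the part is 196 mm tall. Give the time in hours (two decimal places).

Bead cross-section = 0.15 × 0.68 = 0.102 mm².
Path length: 443000 mm³ / 0.102 mm² → 4343137.3 mm.
Print-move time: 4343137.3 / 134 → 32411.5 s.
Layer count = ceil(196 / 0.15) = 1307.
Z-hop total: 1307 × 0.89 → 1163.23 s.
Altogether 32411.5 + 1163.23 = 33574.73 s, i.e. 9.33 hours.

9.33 hours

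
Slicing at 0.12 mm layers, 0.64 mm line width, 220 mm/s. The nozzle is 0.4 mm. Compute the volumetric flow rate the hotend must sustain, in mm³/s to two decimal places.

Extrusion cross-section: 0.12 × 0.64 → 0.0768 mm².
Volumetric flow = 220 × 0.0768 = 16.90 mm³/s.

16.90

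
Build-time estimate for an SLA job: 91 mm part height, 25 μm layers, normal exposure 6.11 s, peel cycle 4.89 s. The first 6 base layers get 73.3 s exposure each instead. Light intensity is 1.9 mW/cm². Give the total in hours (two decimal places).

11.23 hours

Layer count = ceil(91 / 0.025) = 3640.
Burn-in layers: 6 × (73.3 + 4.89) → 469.14 s.
Regular layers = 3634 × (6.11 + 4.89) = 39974 s.
Sum: 469.14 + 39974 = 40443.14 s → 11.23 hours.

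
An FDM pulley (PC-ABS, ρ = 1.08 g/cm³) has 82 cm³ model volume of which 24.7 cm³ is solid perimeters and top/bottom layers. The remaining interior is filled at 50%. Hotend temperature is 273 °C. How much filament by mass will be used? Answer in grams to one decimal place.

57.6 g

Infill region: 82 − 24.7 → 57.3 cm³.
Infill deposited: 0.50 × 57.3 → 28.65 cm³.
Total extruded = 24.7 + 28.65 = 53.35 cm³.
Mass: 53.35 × 1.08 → 57.618 g.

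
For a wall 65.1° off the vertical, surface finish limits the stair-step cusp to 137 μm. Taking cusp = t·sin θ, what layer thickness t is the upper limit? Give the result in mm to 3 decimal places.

0.151 mm

Layer height = cusp / sin(65.1°) = 0.137 / 0.9070 = 0.151 mm.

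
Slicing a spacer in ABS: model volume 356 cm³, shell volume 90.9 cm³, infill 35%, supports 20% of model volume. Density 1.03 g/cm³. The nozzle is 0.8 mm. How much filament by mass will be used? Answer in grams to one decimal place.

Infill region: 356 − 90.9 → 265.1 cm³.
Deposited infill: 0.35 × 265.1 → 92.785 cm³.
Support = 0.20 × 356, so 71.2 cm³.
Total extruded: 90.9 + 92.785 + 71.2 → 254.885 cm³.
Mass: 254.885 × 1.03 → 262.53155 g.

262.5 g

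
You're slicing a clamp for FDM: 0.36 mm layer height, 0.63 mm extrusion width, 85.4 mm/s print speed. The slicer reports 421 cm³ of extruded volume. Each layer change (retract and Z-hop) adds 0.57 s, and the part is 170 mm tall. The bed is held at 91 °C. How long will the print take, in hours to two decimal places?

6.11 hours

Extrusion cross-section = 0.36 × 0.63 = 0.2268 mm².
Total extruded path = 421000/0.2268 = 1856261 mm.
Extrusion time: 1856261 / 85.4 → 21736.1 s.
Layer count = ceil(170 / 0.36) = 473.
Layer-change overhead = 473 × 0.57, so 269.61 s.
Total = 21736.1 + 269.61 = 22005.71 s = 6.11 hours.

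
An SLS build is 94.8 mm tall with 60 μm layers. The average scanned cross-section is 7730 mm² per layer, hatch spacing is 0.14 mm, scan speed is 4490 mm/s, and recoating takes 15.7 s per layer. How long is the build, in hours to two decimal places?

12.29 hours

Layers = ⌈94.8/0.06⌉ = 1580.
Per-layer scan distance = 7730 / 0.14 = 55214.3 mm.
Per-layer scan time = 55214.3 / 4490 = 12.2972 s.
Per-layer time = 12.2972 + 15.7 = 27.9972 s.
Build time = 1580 × 27.9972 = 44235.576 s = 12.29 hours.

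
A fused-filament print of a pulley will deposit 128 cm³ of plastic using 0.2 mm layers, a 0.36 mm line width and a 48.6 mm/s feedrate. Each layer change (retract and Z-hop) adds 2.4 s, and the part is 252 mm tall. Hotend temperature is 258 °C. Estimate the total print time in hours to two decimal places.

Bead cross-section: 0.2 × 0.36 → 0.072 mm².
Path length: 128000 mm³ / 0.072 mm² → 1777777.8 mm.
Time extruding = 1777777.8 / 48.6, so 36579.8 s.
Number of layers: 252 / 0.2 → 1260 (rounded up).
Non-print overhead = 1260 × 2.4 = 3024 s.
Altogether 36579.8 + 3024 = 39603.8 s, i.e. 11.00 hours.

11.00 hours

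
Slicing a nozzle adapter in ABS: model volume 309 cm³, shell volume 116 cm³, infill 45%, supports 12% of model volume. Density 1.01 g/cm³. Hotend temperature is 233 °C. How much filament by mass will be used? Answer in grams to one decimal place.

Interior volume: 309 − 116 → 193 cm³.
Infill deposited = 0.45 × 193 = 86.85 cm³.
Support: 0.12 × 309 → 37.08 cm³.
Deposited volume: 116 + 86.85 + 37.08 → 239.93 cm³.
Mass = 239.93 × 1.01, so 242.3293 g.

242.3 g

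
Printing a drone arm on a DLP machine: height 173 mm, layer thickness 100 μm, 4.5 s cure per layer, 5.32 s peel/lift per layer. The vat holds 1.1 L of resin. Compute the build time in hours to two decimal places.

4.72 hours

Number of layers: 173 / 0.1 → 1730 (rounded up).
Each layer takes = 4.5 + 5.32, so 9.82 s.
Total = 1730 × 9.82 = 16988.6 s = 4.72 hours.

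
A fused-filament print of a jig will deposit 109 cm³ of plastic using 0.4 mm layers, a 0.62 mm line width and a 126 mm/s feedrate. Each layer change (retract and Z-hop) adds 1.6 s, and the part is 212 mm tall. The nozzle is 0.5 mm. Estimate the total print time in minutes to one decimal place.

72.3 minutes

Bead cross-section = 0.4 × 0.62, so 0.248 mm².
Total extruded path = 109000/0.248 = 439516.1 mm.
Print-move time = 439516.1 / 126 = 3488.2 s.
Number of layers: 212 / 0.4 → 530 (rounded up).
Layer-change overhead: 530 × 1.6 → 848 s.
Total = 3488.2 + 848 = 4336.2 s = 72.3 minutes.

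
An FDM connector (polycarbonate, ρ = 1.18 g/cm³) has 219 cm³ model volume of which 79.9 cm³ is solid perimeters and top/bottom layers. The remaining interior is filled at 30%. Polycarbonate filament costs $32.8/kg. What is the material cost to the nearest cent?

Volume inside the shell: 219 − 79.9 → 139.1 cm³.
Deposited infill = 0.30 × 139.1 = 41.73 cm³.
Total printed volume = 79.9 + 41.73, so 121.63 cm³.
Mass: 121.63 × 1.18 → 143.5234 g.
Cost = 143.5234 g / 1000 × $32.8/kg = $4.71.

$4.71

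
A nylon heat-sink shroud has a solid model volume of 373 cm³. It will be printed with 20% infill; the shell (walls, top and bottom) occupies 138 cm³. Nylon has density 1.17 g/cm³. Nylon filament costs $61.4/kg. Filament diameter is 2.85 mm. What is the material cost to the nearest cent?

Volume inside the shell: 373 − 138 → 235 cm³.
Infill volume = 0.20 × 235 = 47 cm³.
Total extruded = 138 + 47 = 185 cm³.
Mass: 185 × 1.17 → 216.45 g.
Cost = 216.45 g / 1000 × $61.4/kg = $13.29.

$13.29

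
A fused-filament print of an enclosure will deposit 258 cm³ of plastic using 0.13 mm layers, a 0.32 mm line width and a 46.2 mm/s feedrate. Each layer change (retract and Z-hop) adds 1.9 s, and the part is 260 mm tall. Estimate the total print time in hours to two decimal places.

38.34 hours

Line area: 0.13 × 0.32 → 0.0416 mm².
Path length: 258000 mm³ / 0.0416 mm² → 6201923.1 mm.
Time extruding = 6201923.1 / 46.2 = 134240.8 s.
Layer count = ceil(260 / 0.13) = 2000.
Non-print overhead = 2000 × 1.9 = 3800 s.
Total = 134240.8 + 3800 = 138040.8 s = 38.34 hours.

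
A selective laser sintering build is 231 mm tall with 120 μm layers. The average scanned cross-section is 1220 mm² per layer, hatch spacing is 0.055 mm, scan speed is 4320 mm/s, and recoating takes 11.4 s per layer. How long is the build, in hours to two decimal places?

8.84 hours

Layers = ⌈231/0.12⌉ = 1925.
Scan path per layer: 1220 / 0.055 → 22181.8 mm.
Laser time per layer = 22181.8 / 4320, so 5.1347 s.
Time per layer: 5.1347 + 11.4 → 16.5347 s.
Build time = 1925 × 16.5347 = 31829.2975 s = 8.84 hours.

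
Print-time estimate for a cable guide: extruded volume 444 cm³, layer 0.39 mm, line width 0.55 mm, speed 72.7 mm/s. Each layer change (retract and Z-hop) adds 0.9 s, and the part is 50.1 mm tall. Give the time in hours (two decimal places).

Line area = 0.39 × 0.55, so 0.2145 mm².
Path length: 444000 mm³ / 0.2145 mm² → 2069930.1 mm.
Print-move time = 2069930.1 / 72.7 = 28472.2 s.
Layer count = ceil(50.1 / 0.39) = 129.
Z-hop total = 129 × 0.9, so 116.1 s.
Total = 28472.2 + 116.1 = 28588.3 s = 7.94 hours.

7.94 hours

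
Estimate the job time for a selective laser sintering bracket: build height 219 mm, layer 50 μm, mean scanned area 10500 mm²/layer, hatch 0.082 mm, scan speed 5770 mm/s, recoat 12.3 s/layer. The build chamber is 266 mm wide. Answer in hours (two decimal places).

Number of layers: 219 / 0.05 → 4380 (rounded up).
Hatch length per layer: 10500 / 0.082 → 128048.8 mm.
Scan time per layer: 128048.8 / 5770 → 22.1922 s.
Per-layer time: 22.1922 + 12.3 → 34.4922 s.
Build time = 4380 × 34.4922 = 151075.836 s = 41.97 hours.

41.97 hours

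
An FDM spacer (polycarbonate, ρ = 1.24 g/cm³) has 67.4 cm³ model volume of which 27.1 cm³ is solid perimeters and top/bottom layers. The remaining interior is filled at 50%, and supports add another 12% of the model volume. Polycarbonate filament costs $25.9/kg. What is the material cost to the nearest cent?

Interior volume: 67.4 − 27.1 → 40.3 cm³.
Deposited infill: 0.50 × 40.3 → 20.15 cm³.
Support: 0.12 × 67.4 → 8.088 cm³.
Deposited volume = 27.1 + 20.15 + 8.088 = 55.338 cm³.
Mass: 55.338 × 1.24 → 68.61912 g.
At $25.9/kg: 68.61912/1000 × 25.9 = $1.78.

$1.78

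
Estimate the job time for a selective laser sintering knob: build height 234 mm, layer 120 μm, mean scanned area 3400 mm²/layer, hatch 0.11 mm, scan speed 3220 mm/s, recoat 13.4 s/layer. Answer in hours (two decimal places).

Layers = ⌈234/0.12⌉ = 1950.
Per-layer scan distance = 3400 / 0.11 = 30909.1 mm.
Laser time per layer = 30909.1 / 3220 = 9.5991 s.
Per-layer time = 9.5991 + 13.4 = 22.9991 s.
Build time = 1950 × 22.9991 = 44848.245 s = 12.46 hours.

12.46 hours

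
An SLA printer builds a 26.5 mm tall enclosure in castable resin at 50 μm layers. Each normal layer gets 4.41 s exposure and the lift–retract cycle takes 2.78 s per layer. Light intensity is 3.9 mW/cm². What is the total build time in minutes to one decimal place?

63.5 minutes

Layers = ⌈26.5/0.05⌉ = 530.
Cycle time: 4.41 + 2.78 → 7.19 s.
Total = 530 × 7.19 = 3810.7 s = 63.5 minutes.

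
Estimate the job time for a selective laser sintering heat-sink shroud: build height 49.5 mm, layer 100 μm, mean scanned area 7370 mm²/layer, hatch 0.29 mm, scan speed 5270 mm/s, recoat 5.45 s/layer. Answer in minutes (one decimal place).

Number of layers: 49.5 / 0.1 → 495 (rounded up).
Scan path per layer = 7370 / 0.29, so 25413.8 mm.
Laser time per layer = 25413.8 / 5270, so 4.8224 s.
Per-layer time: 4.8224 + 5.45 → 10.2724 s.
495 layers × 10.2724 s/layer = 5084.838 s, i.e. 84.7 minutes.

84.7 minutes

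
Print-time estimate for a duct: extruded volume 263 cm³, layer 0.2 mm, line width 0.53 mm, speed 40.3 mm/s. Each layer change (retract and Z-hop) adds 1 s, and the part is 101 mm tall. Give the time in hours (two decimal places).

17.24 hours

Bead cross-section = 0.2 × 0.53 = 0.106 mm².
Toolpath length = 263 cm³ / 0.106 mm² = 263000 / 0.106 = 2481132.1 mm.
Time extruding: 2481132.1 / 40.3 → 61566.6 s.
Layers = ⌈101/0.2⌉ = 505.
Layer-change overhead: 505 × 1 → 505 s.
Altogether 61566.6 + 505 = 62071.6 s, i.e. 17.24 hours.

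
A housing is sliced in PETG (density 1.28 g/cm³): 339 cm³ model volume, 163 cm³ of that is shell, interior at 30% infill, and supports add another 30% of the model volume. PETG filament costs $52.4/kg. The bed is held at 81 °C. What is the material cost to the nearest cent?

$21.30

Volume inside the shell: 339 − 163 → 176 cm³.
Infill deposited: 0.30 × 176 → 52.8 cm³.
Support = 0.30 × 339 = 101.7 cm³.
Deposited volume: 163 + 52.8 + 101.7 → 317.5 cm³.
Mass = 317.5 × 1.28, so 406.4 g.
Cost = 406.4 g / 1000 × $52.4/kg = $21.30.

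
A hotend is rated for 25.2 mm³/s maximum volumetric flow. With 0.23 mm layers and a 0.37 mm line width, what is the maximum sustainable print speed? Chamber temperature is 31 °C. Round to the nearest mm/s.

296 mm/s

Bead cross-section: 0.23 × 0.37 → 0.0851 mm².
v_max = Q/A = 25.2/0.0851 = 296.12 mm/s → 296 mm/s.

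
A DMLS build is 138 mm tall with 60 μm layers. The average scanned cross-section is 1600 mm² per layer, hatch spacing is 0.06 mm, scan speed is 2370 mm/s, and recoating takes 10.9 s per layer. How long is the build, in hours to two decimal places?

Layer count = ceil(138 / 0.06) = 2300.
Hatch length per layer = 1600 / 0.06, so 26666.7 mm.
Scan time per layer = 26666.7 / 2370 = 11.2518 s.
Layer cycle: 11.2518 + 10.9 → 22.1518 s.
Total: 2300 × 22.1518 s = 50949.14 s → 14.15 hours.

14.15 hours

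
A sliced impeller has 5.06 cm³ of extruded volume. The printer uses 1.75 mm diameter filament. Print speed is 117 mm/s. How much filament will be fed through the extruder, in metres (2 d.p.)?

2.10 m

Cross-section of 1.75 mm filament: π·(1.75/2)² = 2.4053 mm².
L = 5060 mm³ / 2.4053 mm² = 2103.69 mm, i.e. 2.10 m.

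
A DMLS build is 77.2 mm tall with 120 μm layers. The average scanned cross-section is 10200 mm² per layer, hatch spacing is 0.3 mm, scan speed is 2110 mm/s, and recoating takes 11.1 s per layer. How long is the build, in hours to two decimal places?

4.87 hours

Number of layers: 77.2 / 0.12 → 644 (rounded up).
Scan path per layer = 10200 / 0.3 = 34000 mm.
Per-layer scan time = 34000 / 2110 = 16.1137 s.
Time per layer = 16.1137 + 11.1 = 27.2137 s.
Total: 644 × 27.2137 s = 17525.6228 s → 4.87 hours.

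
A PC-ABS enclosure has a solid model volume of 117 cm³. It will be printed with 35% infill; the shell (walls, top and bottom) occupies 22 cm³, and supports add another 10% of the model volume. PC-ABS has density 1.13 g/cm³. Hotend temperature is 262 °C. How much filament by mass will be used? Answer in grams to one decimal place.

Volume inside the shell: 117 − 22 → 95 cm³.
Deposited infill = 0.35 × 95, so 33.25 cm³.
Support = 0.10 × 117, so 11.7 cm³.
Total printed volume = 22 + 33.25 + 11.7, so 66.95 cm³.
Mass = 66.95 × 1.13 = 75.6535 g.

75.7 g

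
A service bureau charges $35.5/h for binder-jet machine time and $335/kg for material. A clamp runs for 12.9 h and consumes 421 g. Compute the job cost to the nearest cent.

Time charge = 35.5 × 12.9, so $457.95.
Feedstock cost = 335 × 421/1000 = $141.035.
Total = 457.95 + 141.035 = 598.985 ≈ $598.99.

$598.99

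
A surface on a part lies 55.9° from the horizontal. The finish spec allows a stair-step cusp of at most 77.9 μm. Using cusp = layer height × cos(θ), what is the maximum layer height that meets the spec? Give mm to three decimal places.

Layer height = cusp / cos(55.9°) = 0.0779 / 0.5606 = 0.139 mm.

0.139 mm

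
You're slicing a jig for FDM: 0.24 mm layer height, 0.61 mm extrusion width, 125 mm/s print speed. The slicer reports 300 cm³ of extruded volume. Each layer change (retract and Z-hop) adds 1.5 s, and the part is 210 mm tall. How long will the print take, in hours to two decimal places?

Line area: 0.24 × 0.61 → 0.1464 mm².
Toolpath length = 300 cm³ / 0.1464 mm² = 300000 / 0.1464 = 2049180.3 mm.
Time extruding = 2049180.3 / 125 = 16393.4 s.
Number of layers: 210 / 0.24 → 875 (rounded up).
Z-hop total = 875 × 1.5, so 1312.5 s.
Total = 16393.4 + 1312.5 = 17705.9 s = 4.92 hours.

4.92 hours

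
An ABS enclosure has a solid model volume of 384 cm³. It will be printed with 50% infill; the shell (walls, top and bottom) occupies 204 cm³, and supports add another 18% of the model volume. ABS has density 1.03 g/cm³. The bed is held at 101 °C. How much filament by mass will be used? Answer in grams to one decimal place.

374.0 g

Infill region: 384 − 204 → 180 cm³.
Infill volume: 0.50 × 180 → 90 cm³.
Support = 0.18 × 384, so 69.12 cm³.
Total printed volume = 204 + 90 + 69.12 = 363.12 cm³.
Mass = 363.12 × 1.03, so 374.0136 g.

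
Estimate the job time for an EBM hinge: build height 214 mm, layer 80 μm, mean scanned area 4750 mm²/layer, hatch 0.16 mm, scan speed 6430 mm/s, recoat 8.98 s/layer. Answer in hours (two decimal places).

10.10 hours

Layer count = ceil(214 / 0.08) = 2675.
Hatch length per layer = 4750 / 0.16 = 29687.5 mm.
Beam time per layer: 29687.5 / 6430 → 4.617 s.
Per-layer time = 4.617 + 8.98 = 13.597 s.
Total: 2675 × 13.597 s = 36371.975 s → 10.10 hours.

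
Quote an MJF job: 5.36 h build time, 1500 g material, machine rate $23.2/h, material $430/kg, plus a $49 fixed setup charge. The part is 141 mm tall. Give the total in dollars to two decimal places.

Machine cost = 23.2 × 5.36, so $124.352.
Material cost: 430 × 1500/1000 → $645.00.
Total = 124.352 + 645.00 + 49 = 818.352 ≈ $818.35.

$818.35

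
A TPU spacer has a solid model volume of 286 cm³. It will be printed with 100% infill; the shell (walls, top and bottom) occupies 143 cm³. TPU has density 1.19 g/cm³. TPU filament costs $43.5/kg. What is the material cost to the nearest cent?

$14.80

Interior volume = 286 − 143 = 143 cm³.
Infill volume: 1.00 × 143 → 143 cm³.
Total extruded = 143 + 143, so 286 cm³.
Mass = 286 × 1.19, so 340.34 g.
Cost = 340.34 g / 1000 × $43.5/kg = $14.80.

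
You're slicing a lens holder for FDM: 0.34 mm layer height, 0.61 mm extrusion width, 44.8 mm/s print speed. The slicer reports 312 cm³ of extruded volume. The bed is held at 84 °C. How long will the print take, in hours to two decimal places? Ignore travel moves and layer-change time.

Line area: 0.34 × 0.61 → 0.2074 mm².
Path length: 312000 mm³ / 0.2074 mm² → 1504339.4 mm.
Extrusion time: 1504339.4 / 44.8 → 33579 s.
33579 s = 9.33 hours.

9.33 hours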